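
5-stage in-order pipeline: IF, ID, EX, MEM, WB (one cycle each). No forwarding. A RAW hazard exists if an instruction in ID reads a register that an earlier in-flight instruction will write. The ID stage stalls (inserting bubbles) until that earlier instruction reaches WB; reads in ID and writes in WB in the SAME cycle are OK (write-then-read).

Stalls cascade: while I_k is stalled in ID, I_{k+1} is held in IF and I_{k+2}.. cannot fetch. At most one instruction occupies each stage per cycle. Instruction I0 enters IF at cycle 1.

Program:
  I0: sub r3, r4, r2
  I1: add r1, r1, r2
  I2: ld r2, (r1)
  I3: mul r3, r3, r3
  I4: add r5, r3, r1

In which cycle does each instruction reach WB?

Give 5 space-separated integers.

I0 sub r3 <- r4,r2: IF@1 ID@2 stall=0 (-) EX@3 MEM@4 WB@5
I1 add r1 <- r1,r2: IF@2 ID@3 stall=0 (-) EX@4 MEM@5 WB@6
I2 ld r2 <- r1: IF@3 ID@4 stall=2 (RAW on I1.r1 (WB@6)) EX@7 MEM@8 WB@9
I3 mul r3 <- r3,r3: IF@4 ID@7 stall=0 (-) EX@8 MEM@9 WB@10
I4 add r5 <- r3,r1: IF@7 ID@8 stall=2 (RAW on I3.r3 (WB@10)) EX@11 MEM@12 WB@13

Answer: 5 6 9 10 13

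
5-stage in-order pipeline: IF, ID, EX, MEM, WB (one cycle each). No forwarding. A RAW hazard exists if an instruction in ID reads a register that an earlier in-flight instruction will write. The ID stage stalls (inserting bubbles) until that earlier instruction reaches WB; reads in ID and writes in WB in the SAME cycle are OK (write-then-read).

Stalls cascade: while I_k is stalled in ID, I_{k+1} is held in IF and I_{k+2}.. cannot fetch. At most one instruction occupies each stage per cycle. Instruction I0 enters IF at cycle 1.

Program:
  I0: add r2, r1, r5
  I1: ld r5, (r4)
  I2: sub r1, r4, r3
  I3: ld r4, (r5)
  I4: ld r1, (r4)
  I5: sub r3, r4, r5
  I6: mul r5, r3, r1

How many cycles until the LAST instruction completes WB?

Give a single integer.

I0 add r2 <- r1,r5: IF@1 ID@2 stall=0 (-) EX@3 MEM@4 WB@5
I1 ld r5 <- r4: IF@2 ID@3 stall=0 (-) EX@4 MEM@5 WB@6
I2 sub r1 <- r4,r3: IF@3 ID@4 stall=0 (-) EX@5 MEM@6 WB@7
I3 ld r4 <- r5: IF@4 ID@5 stall=1 (RAW on I1.r5 (WB@6)) EX@7 MEM@8 WB@9
I4 ld r1 <- r4: IF@5 ID@7 stall=2 (RAW on I3.r4 (WB@9)) EX@10 MEM@11 WB@12
I5 sub r3 <- r4,r5: IF@7 ID@10 stall=0 (-) EX@11 MEM@12 WB@13
I6 mul r5 <- r3,r1: IF@10 ID@11 stall=2 (RAW on I5.r3 (WB@13)) EX@14 MEM@15 WB@16

Answer: 16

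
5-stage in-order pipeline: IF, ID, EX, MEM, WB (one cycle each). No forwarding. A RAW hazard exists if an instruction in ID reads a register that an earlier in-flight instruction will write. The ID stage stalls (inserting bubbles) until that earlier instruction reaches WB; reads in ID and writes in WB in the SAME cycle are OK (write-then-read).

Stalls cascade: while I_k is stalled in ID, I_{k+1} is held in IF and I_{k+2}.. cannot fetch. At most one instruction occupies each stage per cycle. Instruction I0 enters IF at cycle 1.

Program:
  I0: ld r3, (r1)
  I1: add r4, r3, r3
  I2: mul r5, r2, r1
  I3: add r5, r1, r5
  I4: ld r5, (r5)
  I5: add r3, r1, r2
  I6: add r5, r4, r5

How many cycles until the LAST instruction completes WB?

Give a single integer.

I0 ld r3 <- r1: IF@1 ID@2 stall=0 (-) EX@3 MEM@4 WB@5
I1 add r4 <- r3,r3: IF@2 ID@3 stall=2 (RAW on I0.r3 (WB@5)) EX@6 MEM@7 WB@8
I2 mul r5 <- r2,r1: IF@3 ID@6 stall=0 (-) EX@7 MEM@8 WB@9
I3 add r5 <- r1,r5: IF@6 ID@7 stall=2 (RAW on I2.r5 (WB@9)) EX@10 MEM@11 WB@12
I4 ld r5 <- r5: IF@7 ID@10 stall=2 (RAW on I3.r5 (WB@12)) EX@13 MEM@14 WB@15
I5 add r3 <- r1,r2: IF@10 ID@13 stall=0 (-) EX@14 MEM@15 WB@16
I6 add r5 <- r4,r5: IF@13 ID@14 stall=1 (RAW on I4.r5 (WB@15)) EX@16 MEM@17 WB@18

Answer: 18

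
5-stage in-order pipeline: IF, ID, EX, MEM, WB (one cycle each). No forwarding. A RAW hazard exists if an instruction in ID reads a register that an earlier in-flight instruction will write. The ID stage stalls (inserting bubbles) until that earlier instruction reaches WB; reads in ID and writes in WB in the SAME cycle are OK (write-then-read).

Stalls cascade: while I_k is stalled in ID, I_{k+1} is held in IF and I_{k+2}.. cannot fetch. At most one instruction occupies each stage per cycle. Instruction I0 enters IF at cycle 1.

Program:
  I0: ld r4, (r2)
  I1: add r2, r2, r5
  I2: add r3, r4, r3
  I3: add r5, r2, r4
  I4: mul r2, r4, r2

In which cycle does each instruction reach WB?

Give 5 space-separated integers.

I0 ld r4 <- r2: IF@1 ID@2 stall=0 (-) EX@3 MEM@4 WB@5
I1 add r2 <- r2,r5: IF@2 ID@3 stall=0 (-) EX@4 MEM@5 WB@6
I2 add r3 <- r4,r3: IF@3 ID@4 stall=1 (RAW on I0.r4 (WB@5)) EX@6 MEM@7 WB@8
I3 add r5 <- r2,r4: IF@4 ID@6 stall=0 (-) EX@7 MEM@8 WB@9
I4 mul r2 <- r4,r2: IF@6 ID@7 stall=0 (-) EX@8 MEM@9 WB@10

Answer: 5 6 8 9 10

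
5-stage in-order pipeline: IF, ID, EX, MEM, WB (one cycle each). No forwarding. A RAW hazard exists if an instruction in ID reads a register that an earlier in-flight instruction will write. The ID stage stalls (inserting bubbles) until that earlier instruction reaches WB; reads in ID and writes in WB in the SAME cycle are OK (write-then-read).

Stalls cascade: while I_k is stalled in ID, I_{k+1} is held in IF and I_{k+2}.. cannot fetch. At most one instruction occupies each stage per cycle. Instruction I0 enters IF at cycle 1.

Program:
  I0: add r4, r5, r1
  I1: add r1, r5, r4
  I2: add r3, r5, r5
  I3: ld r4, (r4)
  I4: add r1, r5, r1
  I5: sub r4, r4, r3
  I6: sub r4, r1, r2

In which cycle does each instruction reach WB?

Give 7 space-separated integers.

I0 add r4 <- r5,r1: IF@1 ID@2 stall=0 (-) EX@3 MEM@4 WB@5
I1 add r1 <- r5,r4: IF@2 ID@3 stall=2 (RAW on I0.r4 (WB@5)) EX@6 MEM@7 WB@8
I2 add r3 <- r5,r5: IF@3 ID@6 stall=0 (-) EX@7 MEM@8 WB@9
I3 ld r4 <- r4: IF@6 ID@7 stall=0 (-) EX@8 MEM@9 WB@10
I4 add r1 <- r5,r1: IF@7 ID@8 stall=0 (-) EX@9 MEM@10 WB@11
I5 sub r4 <- r4,r3: IF@8 ID@9 stall=1 (RAW on I3.r4 (WB@10)) EX@11 MEM@12 WB@13
I6 sub r4 <- r1,r2: IF@9 ID@11 stall=0 (-) EX@12 MEM@13 WB@14

Answer: 5 8 9 10 11 13 14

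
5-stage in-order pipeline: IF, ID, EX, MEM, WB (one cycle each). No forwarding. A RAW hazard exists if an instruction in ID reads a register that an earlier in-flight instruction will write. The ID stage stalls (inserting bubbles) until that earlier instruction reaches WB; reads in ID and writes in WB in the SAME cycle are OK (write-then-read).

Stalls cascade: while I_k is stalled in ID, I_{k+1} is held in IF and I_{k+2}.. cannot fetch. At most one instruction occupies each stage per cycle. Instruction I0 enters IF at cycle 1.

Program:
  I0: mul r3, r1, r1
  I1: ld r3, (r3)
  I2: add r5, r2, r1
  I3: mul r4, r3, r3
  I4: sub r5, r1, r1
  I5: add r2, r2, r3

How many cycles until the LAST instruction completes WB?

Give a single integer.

Answer: 13

Derivation:
I0 mul r3 <- r1,r1: IF@1 ID@2 stall=0 (-) EX@3 MEM@4 WB@5
I1 ld r3 <- r3: IF@2 ID@3 stall=2 (RAW on I0.r3 (WB@5)) EX@6 MEM@7 WB@8
I2 add r5 <- r2,r1: IF@3 ID@6 stall=0 (-) EX@7 MEM@8 WB@9
I3 mul r4 <- r3,r3: IF@6 ID@7 stall=1 (RAW on I1.r3 (WB@8)) EX@9 MEM@10 WB@11
I4 sub r5 <- r1,r1: IF@7 ID@9 stall=0 (-) EX@10 MEM@11 WB@12
I5 add r2 <- r2,r3: IF@9 ID@10 stall=0 (-) EX@11 MEM@12 WB@13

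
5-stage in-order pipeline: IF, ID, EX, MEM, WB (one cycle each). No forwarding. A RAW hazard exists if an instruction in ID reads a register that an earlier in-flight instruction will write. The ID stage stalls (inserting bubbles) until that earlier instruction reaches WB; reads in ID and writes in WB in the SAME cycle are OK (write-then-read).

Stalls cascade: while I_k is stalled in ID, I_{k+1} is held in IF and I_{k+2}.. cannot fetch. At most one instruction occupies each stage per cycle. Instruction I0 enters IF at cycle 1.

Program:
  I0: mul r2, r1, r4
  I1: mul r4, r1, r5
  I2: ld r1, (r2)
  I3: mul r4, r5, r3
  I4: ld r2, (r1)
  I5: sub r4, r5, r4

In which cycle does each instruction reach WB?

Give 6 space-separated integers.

I0 mul r2 <- r1,r4: IF@1 ID@2 stall=0 (-) EX@3 MEM@4 WB@5
I1 mul r4 <- r1,r5: IF@2 ID@3 stall=0 (-) EX@4 MEM@5 WB@6
I2 ld r1 <- r2: IF@3 ID@4 stall=1 (RAW on I0.r2 (WB@5)) EX@6 MEM@7 WB@8
I3 mul r4 <- r5,r3: IF@4 ID@6 stall=0 (-) EX@7 MEM@8 WB@9
I4 ld r2 <- r1: IF@6 ID@7 stall=1 (RAW on I2.r1 (WB@8)) EX@9 MEM@10 WB@11
I5 sub r4 <- r5,r4: IF@7 ID@9 stall=0 (-) EX@10 MEM@11 WB@12

Answer: 5 6 8 9 11 12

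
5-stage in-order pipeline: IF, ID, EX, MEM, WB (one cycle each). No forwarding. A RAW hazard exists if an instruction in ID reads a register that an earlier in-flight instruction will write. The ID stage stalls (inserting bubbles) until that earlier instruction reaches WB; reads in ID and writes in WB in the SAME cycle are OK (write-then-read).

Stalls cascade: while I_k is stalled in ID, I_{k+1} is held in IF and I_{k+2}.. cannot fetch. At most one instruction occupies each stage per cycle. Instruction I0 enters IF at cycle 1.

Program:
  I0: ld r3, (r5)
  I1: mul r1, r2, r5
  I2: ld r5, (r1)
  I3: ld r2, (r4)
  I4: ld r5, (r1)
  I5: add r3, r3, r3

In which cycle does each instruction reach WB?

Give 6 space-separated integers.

Answer: 5 6 9 10 11 12

Derivation:
I0 ld r3 <- r5: IF@1 ID@2 stall=0 (-) EX@3 MEM@4 WB@5
I1 mul r1 <- r2,r5: IF@2 ID@3 stall=0 (-) EX@4 MEM@5 WB@6
I2 ld r5 <- r1: IF@3 ID@4 stall=2 (RAW on I1.r1 (WB@6)) EX@7 MEM@8 WB@9
I3 ld r2 <- r4: IF@4 ID@7 stall=0 (-) EX@8 MEM@9 WB@10
I4 ld r5 <- r1: IF@7 ID@8 stall=0 (-) EX@9 MEM@10 WB@11
I5 add r3 <- r3,r3: IF@8 ID@9 stall=0 (-) EX@10 MEM@11 WB@12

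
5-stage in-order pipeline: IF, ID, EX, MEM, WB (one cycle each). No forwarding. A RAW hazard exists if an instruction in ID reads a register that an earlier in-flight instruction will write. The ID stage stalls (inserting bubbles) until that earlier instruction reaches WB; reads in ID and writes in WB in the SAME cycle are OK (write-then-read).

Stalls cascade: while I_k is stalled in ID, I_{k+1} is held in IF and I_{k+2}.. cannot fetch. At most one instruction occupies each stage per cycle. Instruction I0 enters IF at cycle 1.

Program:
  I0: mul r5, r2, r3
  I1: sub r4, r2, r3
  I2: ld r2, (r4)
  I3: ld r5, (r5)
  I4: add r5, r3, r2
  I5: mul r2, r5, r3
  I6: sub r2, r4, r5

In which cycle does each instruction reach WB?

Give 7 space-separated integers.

Answer: 5 6 9 10 12 15 16

Derivation:
I0 mul r5 <- r2,r3: IF@1 ID@2 stall=0 (-) EX@3 MEM@4 WB@5
I1 sub r4 <- r2,r3: IF@2 ID@3 stall=0 (-) EX@4 MEM@5 WB@6
I2 ld r2 <- r4: IF@3 ID@4 stall=2 (RAW on I1.r4 (WB@6)) EX@7 MEM@8 WB@9
I3 ld r5 <- r5: IF@4 ID@7 stall=0 (-) EX@8 MEM@9 WB@10
I4 add r5 <- r3,r2: IF@7 ID@8 stall=1 (RAW on I2.r2 (WB@9)) EX@10 MEM@11 WB@12
I5 mul r2 <- r5,r3: IF@8 ID@10 stall=2 (RAW on I4.r5 (WB@12)) EX@13 MEM@14 WB@15
I6 sub r2 <- r4,r5: IF@10 ID@13 stall=0 (-) EX@14 MEM@15 WB@16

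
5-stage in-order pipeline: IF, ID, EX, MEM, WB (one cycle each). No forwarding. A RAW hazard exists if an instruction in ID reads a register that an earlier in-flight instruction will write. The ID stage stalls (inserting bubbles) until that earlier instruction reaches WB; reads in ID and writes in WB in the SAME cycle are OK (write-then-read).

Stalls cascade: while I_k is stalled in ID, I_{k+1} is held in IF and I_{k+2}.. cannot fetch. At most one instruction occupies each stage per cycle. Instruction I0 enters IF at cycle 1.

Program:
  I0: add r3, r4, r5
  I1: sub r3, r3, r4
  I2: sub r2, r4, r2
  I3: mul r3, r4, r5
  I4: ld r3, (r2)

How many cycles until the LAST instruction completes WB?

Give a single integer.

Answer: 12

Derivation:
I0 add r3 <- r4,r5: IF@1 ID@2 stall=0 (-) EX@3 MEM@4 WB@5
I1 sub r3 <- r3,r4: IF@2 ID@3 stall=2 (RAW on I0.r3 (WB@5)) EX@6 MEM@7 WB@8
I2 sub r2 <- r4,r2: IF@3 ID@6 stall=0 (-) EX@7 MEM@8 WB@9
I3 mul r3 <- r4,r5: IF@6 ID@7 stall=0 (-) EX@8 MEM@9 WB@10
I4 ld r3 <- r2: IF@7 ID@8 stall=1 (RAW on I2.r2 (WB@9)) EX@10 MEM@11 WB@12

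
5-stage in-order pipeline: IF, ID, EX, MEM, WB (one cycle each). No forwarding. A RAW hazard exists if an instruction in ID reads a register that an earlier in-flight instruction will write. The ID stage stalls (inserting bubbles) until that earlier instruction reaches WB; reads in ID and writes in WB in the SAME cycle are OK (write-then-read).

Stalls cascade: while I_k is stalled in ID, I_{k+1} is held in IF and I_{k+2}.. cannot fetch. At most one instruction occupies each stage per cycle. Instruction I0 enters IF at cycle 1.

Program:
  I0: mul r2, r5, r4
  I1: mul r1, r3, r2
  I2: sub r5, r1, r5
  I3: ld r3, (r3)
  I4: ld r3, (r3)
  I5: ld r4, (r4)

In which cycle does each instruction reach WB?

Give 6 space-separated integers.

Answer: 5 8 11 12 15 16

Derivation:
I0 mul r2 <- r5,r4: IF@1 ID@2 stall=0 (-) EX@3 MEM@4 WB@5
I1 mul r1 <- r3,r2: IF@2 ID@3 stall=2 (RAW on I0.r2 (WB@5)) EX@6 MEM@7 WB@8
I2 sub r5 <- r1,r5: IF@3 ID@6 stall=2 (RAW on I1.r1 (WB@8)) EX@9 MEM@10 WB@11
I3 ld r3 <- r3: IF@6 ID@9 stall=0 (-) EX@10 MEM@11 WB@12
I4 ld r3 <- r3: IF@9 ID@10 stall=2 (RAW on I3.r3 (WB@12)) EX@13 MEM@14 WB@15
I5 ld r4 <- r4: IF@10 ID@13 stall=0 (-) EX@14 MEM@15 WB@16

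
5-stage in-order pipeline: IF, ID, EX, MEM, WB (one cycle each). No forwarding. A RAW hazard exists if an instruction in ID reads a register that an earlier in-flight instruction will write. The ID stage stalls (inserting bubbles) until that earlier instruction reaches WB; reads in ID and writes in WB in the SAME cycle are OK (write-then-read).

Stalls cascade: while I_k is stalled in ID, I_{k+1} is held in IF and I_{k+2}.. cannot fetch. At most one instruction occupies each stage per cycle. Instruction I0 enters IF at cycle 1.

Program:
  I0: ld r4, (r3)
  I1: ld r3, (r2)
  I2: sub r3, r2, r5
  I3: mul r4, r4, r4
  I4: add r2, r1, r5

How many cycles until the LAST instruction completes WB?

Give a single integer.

I0 ld r4 <- r3: IF@1 ID@2 stall=0 (-) EX@3 MEM@4 WB@5
I1 ld r3 <- r2: IF@2 ID@3 stall=0 (-) EX@4 MEM@5 WB@6
I2 sub r3 <- r2,r5: IF@3 ID@4 stall=0 (-) EX@5 MEM@6 WB@7
I3 mul r4 <- r4,r4: IF@4 ID@5 stall=0 (-) EX@6 MEM@7 WB@8
I4 add r2 <- r1,r5: IF@5 ID@6 stall=0 (-) EX@7 MEM@8 WB@9

Answer: 9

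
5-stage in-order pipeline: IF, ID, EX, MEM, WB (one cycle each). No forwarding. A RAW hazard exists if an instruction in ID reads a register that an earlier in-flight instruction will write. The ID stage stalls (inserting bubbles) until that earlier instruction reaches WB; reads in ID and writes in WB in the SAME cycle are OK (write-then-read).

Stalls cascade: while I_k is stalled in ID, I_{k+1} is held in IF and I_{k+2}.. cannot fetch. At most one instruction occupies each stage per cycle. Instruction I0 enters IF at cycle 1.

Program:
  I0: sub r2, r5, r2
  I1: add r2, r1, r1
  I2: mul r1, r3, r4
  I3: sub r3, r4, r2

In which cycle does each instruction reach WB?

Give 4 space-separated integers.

Answer: 5 6 7 9

Derivation:
I0 sub r2 <- r5,r2: IF@1 ID@2 stall=0 (-) EX@3 MEM@4 WB@5
I1 add r2 <- r1,r1: IF@2 ID@3 stall=0 (-) EX@4 MEM@5 WB@6
I2 mul r1 <- r3,r4: IF@3 ID@4 stall=0 (-) EX@5 MEM@6 WB@7
I3 sub r3 <- r4,r2: IF@4 ID@5 stall=1 (RAW on I1.r2 (WB@6)) EX@7 MEM@8 WB@9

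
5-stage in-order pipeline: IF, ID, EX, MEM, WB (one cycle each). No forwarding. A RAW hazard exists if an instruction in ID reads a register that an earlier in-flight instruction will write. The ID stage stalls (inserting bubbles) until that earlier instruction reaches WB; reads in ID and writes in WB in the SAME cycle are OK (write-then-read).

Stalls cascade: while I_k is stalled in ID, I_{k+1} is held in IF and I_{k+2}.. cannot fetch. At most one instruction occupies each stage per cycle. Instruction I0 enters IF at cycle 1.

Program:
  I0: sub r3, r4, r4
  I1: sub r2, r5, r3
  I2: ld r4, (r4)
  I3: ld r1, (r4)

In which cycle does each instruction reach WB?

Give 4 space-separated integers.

I0 sub r3 <- r4,r4: IF@1 ID@2 stall=0 (-) EX@3 MEM@4 WB@5
I1 sub r2 <- r5,r3: IF@2 ID@3 stall=2 (RAW on I0.r3 (WB@5)) EX@6 MEM@7 WB@8
I2 ld r4 <- r4: IF@3 ID@6 stall=0 (-) EX@7 MEM@8 WB@9
I3 ld r1 <- r4: IF@6 ID@7 stall=2 (RAW on I2.r4 (WB@9)) EX@10 MEM@11 WB@12

Answer: 5 8 9 12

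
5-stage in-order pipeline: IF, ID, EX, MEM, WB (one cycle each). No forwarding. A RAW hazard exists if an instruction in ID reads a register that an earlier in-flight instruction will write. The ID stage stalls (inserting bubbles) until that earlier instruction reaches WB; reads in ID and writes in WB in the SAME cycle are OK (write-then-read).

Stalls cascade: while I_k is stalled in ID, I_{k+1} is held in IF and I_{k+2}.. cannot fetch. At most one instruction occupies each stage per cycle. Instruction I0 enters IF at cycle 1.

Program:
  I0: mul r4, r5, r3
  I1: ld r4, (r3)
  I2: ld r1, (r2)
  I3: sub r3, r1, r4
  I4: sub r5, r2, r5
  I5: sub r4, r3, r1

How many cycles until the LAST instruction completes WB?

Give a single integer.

Answer: 13

Derivation:
I0 mul r4 <- r5,r3: IF@1 ID@2 stall=0 (-) EX@3 MEM@4 WB@5
I1 ld r4 <- r3: IF@2 ID@3 stall=0 (-) EX@4 MEM@5 WB@6
I2 ld r1 <- r2: IF@3 ID@4 stall=0 (-) EX@5 MEM@6 WB@7
I3 sub r3 <- r1,r4: IF@4 ID@5 stall=2 (RAW on I2.r1 (WB@7)) EX@8 MEM@9 WB@10
I4 sub r5 <- r2,r5: IF@5 ID@8 stall=0 (-) EX@9 MEM@10 WB@11
I5 sub r4 <- r3,r1: IF@8 ID@9 stall=1 (RAW on I3.r3 (WB@10)) EX@11 MEM@12 WB@13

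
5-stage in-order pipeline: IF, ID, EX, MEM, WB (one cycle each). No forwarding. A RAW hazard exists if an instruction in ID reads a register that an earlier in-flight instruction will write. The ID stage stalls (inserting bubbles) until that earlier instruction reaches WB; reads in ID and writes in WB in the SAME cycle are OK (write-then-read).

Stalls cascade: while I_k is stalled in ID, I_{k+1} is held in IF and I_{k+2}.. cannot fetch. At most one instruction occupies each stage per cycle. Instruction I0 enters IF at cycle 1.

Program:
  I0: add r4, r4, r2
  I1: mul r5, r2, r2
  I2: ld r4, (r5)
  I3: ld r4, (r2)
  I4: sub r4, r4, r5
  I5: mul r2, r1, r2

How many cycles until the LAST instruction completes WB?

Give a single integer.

I0 add r4 <- r4,r2: IF@1 ID@2 stall=0 (-) EX@3 MEM@4 WB@5
I1 mul r5 <- r2,r2: IF@2 ID@3 stall=0 (-) EX@4 MEM@5 WB@6
I2 ld r4 <- r5: IF@3 ID@4 stall=2 (RAW on I1.r5 (WB@6)) EX@7 MEM@8 WB@9
I3 ld r4 <- r2: IF@4 ID@7 stall=0 (-) EX@8 MEM@9 WB@10
I4 sub r4 <- r4,r5: IF@7 ID@8 stall=2 (RAW on I3.r4 (WB@10)) EX@11 MEM@12 WB@13
I5 mul r2 <- r1,r2: IF@8 ID@11 stall=0 (-) EX@12 MEM@13 WB@14

Answer: 14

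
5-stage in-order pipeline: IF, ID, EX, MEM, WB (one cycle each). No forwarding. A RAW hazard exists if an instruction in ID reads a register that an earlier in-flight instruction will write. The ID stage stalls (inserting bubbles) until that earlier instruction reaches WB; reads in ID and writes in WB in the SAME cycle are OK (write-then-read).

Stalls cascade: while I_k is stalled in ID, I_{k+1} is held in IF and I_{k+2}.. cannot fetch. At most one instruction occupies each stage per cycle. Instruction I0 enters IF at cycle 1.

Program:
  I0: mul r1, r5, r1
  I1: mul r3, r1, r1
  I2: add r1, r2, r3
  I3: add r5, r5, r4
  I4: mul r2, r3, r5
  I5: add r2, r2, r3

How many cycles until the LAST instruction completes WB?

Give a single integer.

I0 mul r1 <- r5,r1: IF@1 ID@2 stall=0 (-) EX@3 MEM@4 WB@5
I1 mul r3 <- r1,r1: IF@2 ID@3 stall=2 (RAW on I0.r1 (WB@5)) EX@6 MEM@7 WB@8
I2 add r1 <- r2,r3: IF@3 ID@6 stall=2 (RAW on I1.r3 (WB@8)) EX@9 MEM@10 WB@11
I3 add r5 <- r5,r4: IF@6 ID@9 stall=0 (-) EX@10 MEM@11 WB@12
I4 mul r2 <- r3,r5: IF@9 ID@10 stall=2 (RAW on I3.r5 (WB@12)) EX@13 MEM@14 WB@15
I5 add r2 <- r2,r3: IF@10 ID@13 stall=2 (RAW on I4.r2 (WB@15)) EX@16 MEM@17 WB@18

Answer: 18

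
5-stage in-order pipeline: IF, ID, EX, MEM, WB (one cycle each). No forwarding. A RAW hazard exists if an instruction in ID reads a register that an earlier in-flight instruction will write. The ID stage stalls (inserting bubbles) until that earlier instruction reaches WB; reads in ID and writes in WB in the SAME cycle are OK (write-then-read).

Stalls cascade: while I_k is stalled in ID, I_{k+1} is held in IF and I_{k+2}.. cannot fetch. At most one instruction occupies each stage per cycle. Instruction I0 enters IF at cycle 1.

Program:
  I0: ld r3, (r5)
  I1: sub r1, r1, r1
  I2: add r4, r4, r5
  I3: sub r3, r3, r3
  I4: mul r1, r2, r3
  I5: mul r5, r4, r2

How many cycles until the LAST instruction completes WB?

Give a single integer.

I0 ld r3 <- r5: IF@1 ID@2 stall=0 (-) EX@3 MEM@4 WB@5
I1 sub r1 <- r1,r1: IF@2 ID@3 stall=0 (-) EX@4 MEM@5 WB@6
I2 add r4 <- r4,r5: IF@3 ID@4 stall=0 (-) EX@5 MEM@6 WB@7
I3 sub r3 <- r3,r3: IF@4 ID@5 stall=0 (-) EX@6 MEM@7 WB@8
I4 mul r1 <- r2,r3: IF@5 ID@6 stall=2 (RAW on I3.r3 (WB@8)) EX@9 MEM@10 WB@11
I5 mul r5 <- r4,r2: IF@6 ID@9 stall=0 (-) EX@10 MEM@11 WB@12

Answer: 12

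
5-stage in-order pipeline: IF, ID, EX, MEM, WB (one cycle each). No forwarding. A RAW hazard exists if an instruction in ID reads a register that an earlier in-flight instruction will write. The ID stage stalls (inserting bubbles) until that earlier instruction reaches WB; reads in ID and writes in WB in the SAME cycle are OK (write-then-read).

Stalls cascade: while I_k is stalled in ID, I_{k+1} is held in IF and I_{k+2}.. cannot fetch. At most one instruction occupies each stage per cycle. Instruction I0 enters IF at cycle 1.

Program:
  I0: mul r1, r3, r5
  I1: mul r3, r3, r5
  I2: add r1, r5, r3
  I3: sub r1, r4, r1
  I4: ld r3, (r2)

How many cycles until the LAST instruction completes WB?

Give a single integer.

Answer: 13

Derivation:
I0 mul r1 <- r3,r5: IF@1 ID@2 stall=0 (-) EX@3 MEM@4 WB@5
I1 mul r3 <- r3,r5: IF@2 ID@3 stall=0 (-) EX@4 MEM@5 WB@6
I2 add r1 <- r5,r3: IF@3 ID@4 stall=2 (RAW on I1.r3 (WB@6)) EX@7 MEM@8 WB@9
I3 sub r1 <- r4,r1: IF@4 ID@7 stall=2 (RAW on I2.r1 (WB@9)) EX@10 MEM@11 WB@12
I4 ld r3 <- r2: IF@7 ID@10 stall=0 (-) EX@11 MEM@12 WB@13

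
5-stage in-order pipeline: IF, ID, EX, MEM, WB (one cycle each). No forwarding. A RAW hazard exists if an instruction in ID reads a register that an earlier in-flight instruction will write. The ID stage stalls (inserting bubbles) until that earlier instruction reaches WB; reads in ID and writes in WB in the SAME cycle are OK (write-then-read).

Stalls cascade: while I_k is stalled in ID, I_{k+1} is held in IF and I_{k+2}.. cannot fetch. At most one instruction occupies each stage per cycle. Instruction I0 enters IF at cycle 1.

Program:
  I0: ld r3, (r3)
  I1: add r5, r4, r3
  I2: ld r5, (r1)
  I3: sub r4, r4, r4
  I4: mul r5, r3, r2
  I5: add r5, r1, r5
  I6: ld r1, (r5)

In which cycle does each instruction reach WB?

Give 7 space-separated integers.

I0 ld r3 <- r3: IF@1 ID@2 stall=0 (-) EX@3 MEM@4 WB@5
I1 add r5 <- r4,r3: IF@2 ID@3 stall=2 (RAW on I0.r3 (WB@5)) EX@6 MEM@7 WB@8
I2 ld r5 <- r1: IF@3 ID@6 stall=0 (-) EX@7 MEM@8 WB@9
I3 sub r4 <- r4,r4: IF@6 ID@7 stall=0 (-) EX@8 MEM@9 WB@10
I4 mul r5 <- r3,r2: IF@7 ID@8 stall=0 (-) EX@9 MEM@10 WB@11
I5 add r5 <- r1,r5: IF@8 ID@9 stall=2 (RAW on I4.r5 (WB@11)) EX@12 MEM@13 WB@14
I6 ld r1 <- r5: IF@9 ID@12 stall=2 (RAW on I5.r5 (WB@14)) EX@15 MEM@16 WB@17

Answer: 5 8 9 10 11 14 17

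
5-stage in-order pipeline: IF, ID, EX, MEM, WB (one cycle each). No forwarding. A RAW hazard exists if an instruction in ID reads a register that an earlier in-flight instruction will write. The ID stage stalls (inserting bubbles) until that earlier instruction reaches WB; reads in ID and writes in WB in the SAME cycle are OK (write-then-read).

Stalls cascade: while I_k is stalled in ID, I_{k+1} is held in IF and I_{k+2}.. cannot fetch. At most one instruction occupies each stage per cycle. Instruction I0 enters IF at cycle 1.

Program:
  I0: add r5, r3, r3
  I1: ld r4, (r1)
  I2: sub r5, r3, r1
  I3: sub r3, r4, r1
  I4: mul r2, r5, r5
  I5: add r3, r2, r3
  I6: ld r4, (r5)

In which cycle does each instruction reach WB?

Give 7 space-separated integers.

Answer: 5 6 7 9 10 13 14

Derivation:
I0 add r5 <- r3,r3: IF@1 ID@2 stall=0 (-) EX@3 MEM@4 WB@5
I1 ld r4 <- r1: IF@2 ID@3 stall=0 (-) EX@4 MEM@5 WB@6
I2 sub r5 <- r3,r1: IF@3 ID@4 stall=0 (-) EX@5 MEM@6 WB@7
I3 sub r3 <- r4,r1: IF@4 ID@5 stall=1 (RAW on I1.r4 (WB@6)) EX@7 MEM@8 WB@9
I4 mul r2 <- r5,r5: IF@5 ID@7 stall=0 (-) EX@8 MEM@9 WB@10
I5 add r3 <- r2,r3: IF@7 ID@8 stall=2 (RAW on I4.r2 (WB@10)) EX@11 MEM@12 WB@13
I6 ld r4 <- r5: IF@8 ID@11 stall=0 (-) EX@12 MEM@13 WB@14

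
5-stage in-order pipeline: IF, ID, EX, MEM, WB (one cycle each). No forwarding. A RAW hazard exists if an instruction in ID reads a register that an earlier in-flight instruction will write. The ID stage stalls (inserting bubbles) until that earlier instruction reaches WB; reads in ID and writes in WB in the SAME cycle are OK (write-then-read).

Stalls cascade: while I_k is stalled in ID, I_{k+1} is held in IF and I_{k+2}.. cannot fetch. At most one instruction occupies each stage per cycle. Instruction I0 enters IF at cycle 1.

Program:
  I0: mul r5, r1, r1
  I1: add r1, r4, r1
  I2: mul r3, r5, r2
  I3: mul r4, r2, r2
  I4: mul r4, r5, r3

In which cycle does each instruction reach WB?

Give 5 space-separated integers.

I0 mul r5 <- r1,r1: IF@1 ID@2 stall=0 (-) EX@3 MEM@4 WB@5
I1 add r1 <- r4,r1: IF@2 ID@3 stall=0 (-) EX@4 MEM@5 WB@6
I2 mul r3 <- r5,r2: IF@3 ID@4 stall=1 (RAW on I0.r5 (WB@5)) EX@6 MEM@7 WB@8
I3 mul r4 <- r2,r2: IF@4 ID@6 stall=0 (-) EX@7 MEM@8 WB@9
I4 mul r4 <- r5,r3: IF@6 ID@7 stall=1 (RAW on I2.r3 (WB@8)) EX@9 MEM@10 WB@11

Answer: 5 6 8 9 11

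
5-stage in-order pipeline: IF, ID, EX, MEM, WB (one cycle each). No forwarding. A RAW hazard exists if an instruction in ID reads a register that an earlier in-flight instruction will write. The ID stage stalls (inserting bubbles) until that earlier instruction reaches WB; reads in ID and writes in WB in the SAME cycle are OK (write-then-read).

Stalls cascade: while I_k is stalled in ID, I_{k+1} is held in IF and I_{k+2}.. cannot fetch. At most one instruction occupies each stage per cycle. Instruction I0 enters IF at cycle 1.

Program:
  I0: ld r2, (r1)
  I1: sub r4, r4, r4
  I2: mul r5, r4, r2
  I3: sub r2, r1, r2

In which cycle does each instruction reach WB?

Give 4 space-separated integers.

Answer: 5 6 9 10

Derivation:
I0 ld r2 <- r1: IF@1 ID@2 stall=0 (-) EX@3 MEM@4 WB@5
I1 sub r4 <- r4,r4: IF@2 ID@3 stall=0 (-) EX@4 MEM@5 WB@6
I2 mul r5 <- r4,r2: IF@3 ID@4 stall=2 (RAW on I1.r4 (WB@6)) EX@7 MEM@8 WB@9
I3 sub r2 <- r1,r2: IF@4 ID@7 stall=0 (-) EX@8 MEM@9 WB@10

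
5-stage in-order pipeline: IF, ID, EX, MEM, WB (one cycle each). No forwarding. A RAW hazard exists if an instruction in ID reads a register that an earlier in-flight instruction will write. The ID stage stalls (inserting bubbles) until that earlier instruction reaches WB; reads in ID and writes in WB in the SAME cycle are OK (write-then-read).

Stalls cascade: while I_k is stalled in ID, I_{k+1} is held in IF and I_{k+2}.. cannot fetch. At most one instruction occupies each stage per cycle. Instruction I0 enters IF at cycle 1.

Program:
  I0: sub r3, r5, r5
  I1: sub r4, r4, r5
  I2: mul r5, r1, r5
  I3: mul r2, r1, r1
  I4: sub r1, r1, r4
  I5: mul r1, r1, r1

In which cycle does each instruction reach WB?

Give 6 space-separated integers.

Answer: 5 6 7 8 9 12

Derivation:
I0 sub r3 <- r5,r5: IF@1 ID@2 stall=0 (-) EX@3 MEM@4 WB@5
I1 sub r4 <- r4,r5: IF@2 ID@3 stall=0 (-) EX@4 MEM@5 WB@6
I2 mul r5 <- r1,r5: IF@3 ID@4 stall=0 (-) EX@5 MEM@6 WB@7
I3 mul r2 <- r1,r1: IF@4 ID@5 stall=0 (-) EX@6 MEM@7 WB@8
I4 sub r1 <- r1,r4: IF@5 ID@6 stall=0 (-) EX@7 MEM@8 WB@9
I5 mul r1 <- r1,r1: IF@6 ID@7 stall=2 (RAW on I4.r1 (WB@9)) EX@10 MEM@11 WB@12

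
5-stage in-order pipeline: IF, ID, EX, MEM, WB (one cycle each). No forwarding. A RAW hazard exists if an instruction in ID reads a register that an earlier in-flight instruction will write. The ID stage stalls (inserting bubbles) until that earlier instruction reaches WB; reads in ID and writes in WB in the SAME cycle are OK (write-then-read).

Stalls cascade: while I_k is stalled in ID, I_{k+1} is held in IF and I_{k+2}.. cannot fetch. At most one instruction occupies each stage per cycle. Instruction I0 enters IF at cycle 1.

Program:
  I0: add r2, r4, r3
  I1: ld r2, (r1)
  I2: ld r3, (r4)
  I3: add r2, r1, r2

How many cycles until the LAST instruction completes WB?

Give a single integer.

Answer: 9

Derivation:
I0 add r2 <- r4,r3: IF@1 ID@2 stall=0 (-) EX@3 MEM@4 WB@5
I1 ld r2 <- r1: IF@2 ID@3 stall=0 (-) EX@4 MEM@5 WB@6
I2 ld r3 <- r4: IF@3 ID@4 stall=0 (-) EX@5 MEM@6 WB@7
I3 add r2 <- r1,r2: IF@4 ID@5 stall=1 (RAW on I1.r2 (WB@6)) EX@7 MEM@8 WB@9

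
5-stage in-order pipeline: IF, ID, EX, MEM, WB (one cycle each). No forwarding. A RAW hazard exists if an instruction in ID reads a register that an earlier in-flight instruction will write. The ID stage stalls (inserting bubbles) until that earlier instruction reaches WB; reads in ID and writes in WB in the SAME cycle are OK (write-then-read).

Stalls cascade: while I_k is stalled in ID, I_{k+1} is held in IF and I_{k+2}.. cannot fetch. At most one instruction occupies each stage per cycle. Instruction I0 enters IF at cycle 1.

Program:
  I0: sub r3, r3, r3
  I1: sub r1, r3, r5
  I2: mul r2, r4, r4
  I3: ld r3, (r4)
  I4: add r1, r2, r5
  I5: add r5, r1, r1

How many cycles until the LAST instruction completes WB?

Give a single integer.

I0 sub r3 <- r3,r3: IF@1 ID@2 stall=0 (-) EX@3 MEM@4 WB@5
I1 sub r1 <- r3,r5: IF@2 ID@3 stall=2 (RAW on I0.r3 (WB@5)) EX@6 MEM@7 WB@8
I2 mul r2 <- r4,r4: IF@3 ID@6 stall=0 (-) EX@7 MEM@8 WB@9
I3 ld r3 <- r4: IF@6 ID@7 stall=0 (-) EX@8 MEM@9 WB@10
I4 add r1 <- r2,r5: IF@7 ID@8 stall=1 (RAW on I2.r2 (WB@9)) EX@10 MEM@11 WB@12
I5 add r5 <- r1,r1: IF@8 ID@10 stall=2 (RAW on I4.r1 (WB@12)) EX@13 MEM@14 WB@15

Answer: 15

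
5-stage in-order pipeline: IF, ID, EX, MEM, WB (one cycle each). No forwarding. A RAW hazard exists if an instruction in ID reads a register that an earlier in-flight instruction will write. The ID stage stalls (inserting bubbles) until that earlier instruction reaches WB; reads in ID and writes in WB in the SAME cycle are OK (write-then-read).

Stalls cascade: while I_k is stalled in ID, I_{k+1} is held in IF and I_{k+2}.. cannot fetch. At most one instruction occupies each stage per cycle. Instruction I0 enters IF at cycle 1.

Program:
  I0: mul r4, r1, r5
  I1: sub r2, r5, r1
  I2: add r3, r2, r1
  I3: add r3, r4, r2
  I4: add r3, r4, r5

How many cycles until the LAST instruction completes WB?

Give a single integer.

I0 mul r4 <- r1,r5: IF@1 ID@2 stall=0 (-) EX@3 MEM@4 WB@5
I1 sub r2 <- r5,r1: IF@2 ID@3 stall=0 (-) EX@4 MEM@5 WB@6
I2 add r3 <- r2,r1: IF@3 ID@4 stall=2 (RAW on I1.r2 (WB@6)) EX@7 MEM@8 WB@9
I3 add r3 <- r4,r2: IF@4 ID@7 stall=0 (-) EX@8 MEM@9 WB@10
I4 add r3 <- r4,r5: IF@7 ID@8 stall=0 (-) EX@9 MEM@10 WB@11

Answer: 11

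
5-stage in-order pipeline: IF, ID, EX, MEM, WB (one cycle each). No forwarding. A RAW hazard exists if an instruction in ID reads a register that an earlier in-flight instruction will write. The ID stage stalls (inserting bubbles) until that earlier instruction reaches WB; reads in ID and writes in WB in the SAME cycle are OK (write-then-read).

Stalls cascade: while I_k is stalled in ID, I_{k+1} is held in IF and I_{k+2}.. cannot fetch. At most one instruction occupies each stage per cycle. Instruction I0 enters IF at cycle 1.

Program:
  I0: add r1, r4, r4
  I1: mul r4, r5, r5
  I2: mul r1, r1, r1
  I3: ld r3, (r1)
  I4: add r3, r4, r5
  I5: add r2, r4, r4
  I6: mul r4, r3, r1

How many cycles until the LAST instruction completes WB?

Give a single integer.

Answer: 15

Derivation:
I0 add r1 <- r4,r4: IF@1 ID@2 stall=0 (-) EX@3 MEM@4 WB@5
I1 mul r4 <- r5,r5: IF@2 ID@3 stall=0 (-) EX@4 MEM@5 WB@6
I2 mul r1 <- r1,r1: IF@3 ID@4 stall=1 (RAW on I0.r1 (WB@5)) EX@6 MEM@7 WB@8
I3 ld r3 <- r1: IF@4 ID@6 stall=2 (RAW on I2.r1 (WB@8)) EX@9 MEM@10 WB@11
I4 add r3 <- r4,r5: IF@6 ID@9 stall=0 (-) EX@10 MEM@11 WB@12
I5 add r2 <- r4,r4: IF@9 ID@10 stall=0 (-) EX@11 MEM@12 WB@13
I6 mul r4 <- r3,r1: IF@10 ID@11 stall=1 (RAW on I4.r3 (WB@12)) EX@13 MEM@14 WB@15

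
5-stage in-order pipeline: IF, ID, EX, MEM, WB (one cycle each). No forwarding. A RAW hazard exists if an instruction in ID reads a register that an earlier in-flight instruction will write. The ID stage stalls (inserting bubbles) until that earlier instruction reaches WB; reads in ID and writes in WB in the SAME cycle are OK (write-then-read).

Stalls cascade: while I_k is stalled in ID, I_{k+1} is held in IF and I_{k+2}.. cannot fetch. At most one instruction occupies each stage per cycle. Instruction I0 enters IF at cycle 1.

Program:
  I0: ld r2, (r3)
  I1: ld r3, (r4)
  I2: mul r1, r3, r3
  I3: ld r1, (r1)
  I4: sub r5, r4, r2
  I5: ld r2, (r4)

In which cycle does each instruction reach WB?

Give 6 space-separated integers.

Answer: 5 6 9 12 13 14

Derivation:
I0 ld r2 <- r3: IF@1 ID@2 stall=0 (-) EX@3 MEM@4 WB@5
I1 ld r3 <- r4: IF@2 ID@3 stall=0 (-) EX@4 MEM@5 WB@6
I2 mul r1 <- r3,r3: IF@3 ID@4 stall=2 (RAW on I1.r3 (WB@6)) EX@7 MEM@8 WB@9
I3 ld r1 <- r1: IF@4 ID@7 stall=2 (RAW on I2.r1 (WB@9)) EX@10 MEM@11 WB@12
I4 sub r5 <- r4,r2: IF@7 ID@10 stall=0 (-) EX@11 MEM@12 WB@13
I5 ld r2 <- r4: IF@10 ID@11 stall=0 (-) EX@12 MEM@13 WB@14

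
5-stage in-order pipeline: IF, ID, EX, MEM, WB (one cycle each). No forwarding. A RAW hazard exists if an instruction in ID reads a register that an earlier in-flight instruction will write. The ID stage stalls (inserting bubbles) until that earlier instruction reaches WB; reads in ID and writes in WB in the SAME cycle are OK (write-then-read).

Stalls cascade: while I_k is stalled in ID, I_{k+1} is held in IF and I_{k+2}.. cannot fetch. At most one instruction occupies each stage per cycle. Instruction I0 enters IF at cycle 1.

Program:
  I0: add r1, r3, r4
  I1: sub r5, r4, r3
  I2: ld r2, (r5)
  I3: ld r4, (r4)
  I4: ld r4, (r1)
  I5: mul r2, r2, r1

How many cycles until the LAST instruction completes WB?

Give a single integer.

I0 add r1 <- r3,r4: IF@1 ID@2 stall=0 (-) EX@3 MEM@4 WB@5
I1 sub r5 <- r4,r3: IF@2 ID@3 stall=0 (-) EX@4 MEM@5 WB@6
I2 ld r2 <- r5: IF@3 ID@4 stall=2 (RAW on I1.r5 (WB@6)) EX@7 MEM@8 WB@9
I3 ld r4 <- r4: IF@4 ID@7 stall=0 (-) EX@8 MEM@9 WB@10
I4 ld r4 <- r1: IF@7 ID@8 stall=0 (-) EX@9 MEM@10 WB@11
I5 mul r2 <- r2,r1: IF@8 ID@9 stall=0 (-) EX@10 MEM@11 WB@12

Answer: 12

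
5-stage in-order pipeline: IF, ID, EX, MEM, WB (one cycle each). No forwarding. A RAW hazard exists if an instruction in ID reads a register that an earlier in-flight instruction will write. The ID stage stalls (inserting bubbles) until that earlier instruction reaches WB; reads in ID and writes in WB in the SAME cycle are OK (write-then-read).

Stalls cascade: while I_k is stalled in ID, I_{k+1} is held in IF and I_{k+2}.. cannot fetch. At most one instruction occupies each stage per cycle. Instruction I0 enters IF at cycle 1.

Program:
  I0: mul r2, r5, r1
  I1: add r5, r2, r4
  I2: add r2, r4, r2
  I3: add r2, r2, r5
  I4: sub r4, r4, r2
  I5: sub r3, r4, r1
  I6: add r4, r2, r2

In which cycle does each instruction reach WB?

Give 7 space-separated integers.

Answer: 5 8 9 12 15 18 19

Derivation:
I0 mul r2 <- r5,r1: IF@1 ID@2 stall=0 (-) EX@3 MEM@4 WB@5
I1 add r5 <- r2,r4: IF@2 ID@3 stall=2 (RAW on I0.r2 (WB@5)) EX@6 MEM@7 WB@8
I2 add r2 <- r4,r2: IF@3 ID@6 stall=0 (-) EX@7 MEM@8 WB@9
I3 add r2 <- r2,r5: IF@6 ID@7 stall=2 (RAW on I2.r2 (WB@9)) EX@10 MEM@11 WB@12
I4 sub r4 <- r4,r2: IF@7 ID@10 stall=2 (RAW on I3.r2 (WB@12)) EX@13 MEM@14 WB@15
I5 sub r3 <- r4,r1: IF@10 ID@13 stall=2 (RAW on I4.r4 (WB@15)) EX@16 MEM@17 WB@18
I6 add r4 <- r2,r2: IF@13 ID@16 stall=0 (-) EX@17 MEM@18 WB@19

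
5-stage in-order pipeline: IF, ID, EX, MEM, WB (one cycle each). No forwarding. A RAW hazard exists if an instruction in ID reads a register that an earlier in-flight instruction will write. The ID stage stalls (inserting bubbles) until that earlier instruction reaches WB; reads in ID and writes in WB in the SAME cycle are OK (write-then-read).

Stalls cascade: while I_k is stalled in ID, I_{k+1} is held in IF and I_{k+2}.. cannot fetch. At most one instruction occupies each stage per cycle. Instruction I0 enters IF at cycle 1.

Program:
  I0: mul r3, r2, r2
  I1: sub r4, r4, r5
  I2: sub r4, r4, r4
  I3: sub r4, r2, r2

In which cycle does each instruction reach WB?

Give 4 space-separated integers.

Answer: 5 6 9 10

Derivation:
I0 mul r3 <- r2,r2: IF@1 ID@2 stall=0 (-) EX@3 MEM@4 WB@5
I1 sub r4 <- r4,r5: IF@2 ID@3 stall=0 (-) EX@4 MEM@5 WB@6
I2 sub r4 <- r4,r4: IF@3 ID@4 stall=2 (RAW on I1.r4 (WB@6)) EX@7 MEM@8 WB@9
I3 sub r4 <- r2,r2: IF@4 ID@7 stall=0 (-) EX@8 MEM@9 WB@10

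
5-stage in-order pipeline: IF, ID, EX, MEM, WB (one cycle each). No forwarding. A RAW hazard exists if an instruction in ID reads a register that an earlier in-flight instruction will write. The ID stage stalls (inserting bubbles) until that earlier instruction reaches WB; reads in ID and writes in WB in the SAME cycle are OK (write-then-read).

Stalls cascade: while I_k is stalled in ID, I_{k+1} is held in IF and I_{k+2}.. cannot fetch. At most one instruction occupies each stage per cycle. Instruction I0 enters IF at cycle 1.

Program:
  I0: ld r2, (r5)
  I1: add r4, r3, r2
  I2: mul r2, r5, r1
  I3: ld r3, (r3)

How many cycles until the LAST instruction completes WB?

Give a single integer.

I0 ld r2 <- r5: IF@1 ID@2 stall=0 (-) EX@3 MEM@4 WB@5
I1 add r4 <- r3,r2: IF@2 ID@3 stall=2 (RAW on I0.r2 (WB@5)) EX@6 MEM@7 WB@8
I2 mul r2 <- r5,r1: IF@3 ID@6 stall=0 (-) EX@7 MEM@8 WB@9
I3 ld r3 <- r3: IF@6 ID@7 stall=0 (-) EX@8 MEM@9 WB@10

Answer: 10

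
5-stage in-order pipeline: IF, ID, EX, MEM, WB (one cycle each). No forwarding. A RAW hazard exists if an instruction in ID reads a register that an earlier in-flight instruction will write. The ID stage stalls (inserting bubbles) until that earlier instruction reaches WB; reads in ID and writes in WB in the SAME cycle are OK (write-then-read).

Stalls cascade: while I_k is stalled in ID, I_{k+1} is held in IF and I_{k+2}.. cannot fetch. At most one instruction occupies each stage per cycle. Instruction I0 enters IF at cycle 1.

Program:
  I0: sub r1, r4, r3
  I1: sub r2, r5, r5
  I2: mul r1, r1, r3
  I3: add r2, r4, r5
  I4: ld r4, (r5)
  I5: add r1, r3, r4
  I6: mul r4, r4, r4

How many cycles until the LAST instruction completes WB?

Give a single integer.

Answer: 14

Derivation:
I0 sub r1 <- r4,r3: IF@1 ID@2 stall=0 (-) EX@3 MEM@4 WB@5
I1 sub r2 <- r5,r5: IF@2 ID@3 stall=0 (-) EX@4 MEM@5 WB@6
I2 mul r1 <- r1,r3: IF@3 ID@4 stall=1 (RAW on I0.r1 (WB@5)) EX@6 MEM@7 WB@8
I3 add r2 <- r4,r5: IF@4 ID@6 stall=0 (-) EX@7 MEM@8 WB@9
I4 ld r4 <- r5: IF@6 ID@7 stall=0 (-) EX@8 MEM@9 WB@10
I5 add r1 <- r3,r4: IF@7 ID@8 stall=2 (RAW on I4.r4 (WB@10)) EX@11 MEM@12 WB@13
I6 mul r4 <- r4,r4: IF@8 ID@11 stall=0 (-) EX@12 MEM@13 WB@14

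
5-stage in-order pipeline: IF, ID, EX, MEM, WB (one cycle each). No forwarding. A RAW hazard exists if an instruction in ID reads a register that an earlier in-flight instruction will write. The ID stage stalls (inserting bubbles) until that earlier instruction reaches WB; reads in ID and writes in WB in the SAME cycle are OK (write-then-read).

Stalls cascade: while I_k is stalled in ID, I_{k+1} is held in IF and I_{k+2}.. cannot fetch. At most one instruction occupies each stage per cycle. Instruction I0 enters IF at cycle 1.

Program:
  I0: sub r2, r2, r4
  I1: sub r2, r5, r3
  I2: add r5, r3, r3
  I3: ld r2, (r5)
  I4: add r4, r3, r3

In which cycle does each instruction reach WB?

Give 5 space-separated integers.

Answer: 5 6 7 10 11

Derivation:
I0 sub r2 <- r2,r4: IF@1 ID@2 stall=0 (-) EX@3 MEM@4 WB@5
I1 sub r2 <- r5,r3: IF@2 ID@3 stall=0 (-) EX@4 MEM@5 WB@6
I2 add r5 <- r3,r3: IF@3 ID@4 stall=0 (-) EX@5 MEM@6 WB@7
I3 ld r2 <- r5: IF@4 ID@5 stall=2 (RAW on I2.r5 (WB@7)) EX@8 MEM@9 WB@10
I4 add r4 <- r3,r3: IF@5 ID@8 stall=0 (-) EX@9 MEM@10 WB@11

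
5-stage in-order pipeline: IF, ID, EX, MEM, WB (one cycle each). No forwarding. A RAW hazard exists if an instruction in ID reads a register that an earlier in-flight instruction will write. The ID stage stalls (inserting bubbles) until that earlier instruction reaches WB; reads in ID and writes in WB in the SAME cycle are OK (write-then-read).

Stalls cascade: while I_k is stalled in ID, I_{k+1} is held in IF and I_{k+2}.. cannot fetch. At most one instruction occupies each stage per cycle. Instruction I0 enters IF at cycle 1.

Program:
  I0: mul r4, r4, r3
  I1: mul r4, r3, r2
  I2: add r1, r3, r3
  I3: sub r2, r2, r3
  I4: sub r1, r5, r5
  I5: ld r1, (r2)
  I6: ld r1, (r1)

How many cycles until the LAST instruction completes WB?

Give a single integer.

I0 mul r4 <- r4,r3: IF@1 ID@2 stall=0 (-) EX@3 MEM@4 WB@5
I1 mul r4 <- r3,r2: IF@2 ID@3 stall=0 (-) EX@4 MEM@5 WB@6
I2 add r1 <- r3,r3: IF@3 ID@4 stall=0 (-) EX@5 MEM@6 WB@7
I3 sub r2 <- r2,r3: IF@4 ID@5 stall=0 (-) EX@6 MEM@7 WB@8
I4 sub r1 <- r5,r5: IF@5 ID@6 stall=0 (-) EX@7 MEM@8 WB@9
I5 ld r1 <- r2: IF@6 ID@7 stall=1 (RAW on I3.r2 (WB@8)) EX@9 MEM@10 WB@11
I6 ld r1 <- r1: IF@7 ID@9 stall=2 (RAW on I5.r1 (WB@11)) EX@12 MEM@13 WB@14

Answer: 14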